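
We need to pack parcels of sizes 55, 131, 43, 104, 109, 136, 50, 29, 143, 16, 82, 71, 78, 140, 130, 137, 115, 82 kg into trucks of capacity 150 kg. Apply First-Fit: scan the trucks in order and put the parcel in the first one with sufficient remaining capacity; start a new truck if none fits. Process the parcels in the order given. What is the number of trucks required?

Put 55 kg in truck 1; 95 kg remain.
Put 131 kg in truck 2; 19 kg remain.
Put 43 kg in truck 1; 52 kg remain.
Put 104 kg in truck 3; 46 kg remain.
Put 109 kg in truck 4; 41 kg remain.
Put 136 kg in truck 5; 14 kg remain.
Put 50 kg in truck 1; 2 kg remain.
Put 29 kg in truck 3; 17 kg remain.
Put 143 kg in truck 6; 7 kg remain.
Put 16 kg in truck 2; 3 kg remain.
Put 82 kg in truck 7; 68 kg remain.
Put 71 kg in truck 8; 79 kg remain.
Put 78 kg in truck 8; 1 kg remain.
Put 140 kg in truck 9; 10 kg remain.
Put 130 kg in truck 10; 20 kg remain.
Put 137 kg in truck 11; 13 kg remain.
Put 115 kg in truck 12; 35 kg remain.
Put 82 kg in truck 13; 68 kg remain.
Final trucks: [55,43,50] [131,16] [104,29] [109] [136] [143] [82] [71,78] [140] [130] [137] [115] [82].

13 trucks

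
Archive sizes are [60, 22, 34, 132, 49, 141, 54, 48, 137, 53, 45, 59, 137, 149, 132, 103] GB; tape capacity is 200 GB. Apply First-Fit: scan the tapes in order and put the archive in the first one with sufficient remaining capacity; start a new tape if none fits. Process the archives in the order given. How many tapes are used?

60 GB → tape 1 (remaining 140 GB)
22 GB → tape 1 (remaining 118 GB)
34 GB → tape 1 (remaining 84 GB)
132 GB → tape 2 (remaining 68 GB)
49 GB → tape 1 (remaining 35 GB)
141 GB → tape 3 (remaining 59 GB)
54 GB → tape 2 (remaining 14 GB)
48 GB → tape 3 (remaining 11 GB)
137 GB → tape 4 (remaining 63 GB)
53 GB → tape 4 (remaining 10 GB)
45 GB → tape 5 (remaining 155 GB)
59 GB → tape 5 (remaining 96 GB)
137 GB → tape 6 (remaining 63 GB)
149 GB → tape 7 (remaining 51 GB)
132 GB → tape 8 (remaining 68 GB)
103 GB → tape 9 (remaining 97 GB)

9 tapes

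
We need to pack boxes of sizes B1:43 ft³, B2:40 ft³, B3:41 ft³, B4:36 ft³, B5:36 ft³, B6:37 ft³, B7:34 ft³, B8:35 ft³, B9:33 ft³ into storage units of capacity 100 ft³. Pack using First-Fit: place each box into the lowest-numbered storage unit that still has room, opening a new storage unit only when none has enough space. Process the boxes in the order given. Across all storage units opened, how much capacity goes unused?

Put B1 (43 ft³) in storage unit 1; 57 ft³ remain.
Put B2 (40 ft³) in storage unit 1; 17 ft³ remain.
Put B3 (41 ft³) in storage unit 2; 59 ft³ remain.
Put B4 (36 ft³) in storage unit 2; 23 ft³ remain.
Put B5 (36 ft³) in storage unit 3; 64 ft³ remain.
Put B6 (37 ft³) in storage unit 3; 27 ft³ remain.
Put B7 (34 ft³) in storage unit 4; 66 ft³ remain.
Put B8 (35 ft³) in storage unit 4; 31 ft³ remain.
Put B9 (33 ft³) in storage unit 5; 67 ft³ remain.
5 storage units × 100 ft³ = 500 ft³; used 335 ft³; unused 165 ft³.

165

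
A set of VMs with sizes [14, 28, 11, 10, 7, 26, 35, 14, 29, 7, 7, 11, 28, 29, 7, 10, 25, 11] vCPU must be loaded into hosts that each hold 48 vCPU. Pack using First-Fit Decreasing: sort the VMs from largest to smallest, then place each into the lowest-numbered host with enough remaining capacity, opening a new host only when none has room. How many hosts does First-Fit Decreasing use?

7 hosts

Sorted descending: 35, 29, 29, 28, 28, 26, 25, 14, 14, 11, 11, 11, 10, 10, 7, 7, 7, 7.
Put 35 vCPU in host 1; 13 vCPU remain.
Put 29 vCPU in host 2; 19 vCPU remain.
Put 29 vCPU in host 3; 19 vCPU remain.
Put 28 vCPU in host 4; 20 vCPU remain.
Put 28 vCPU in host 5; 20 vCPU remain.
Put 26 vCPU in host 6; 22 vCPU remain.
Put 25 vCPU in host 7; 23 vCPU remain.
Put 14 vCPU in host 2; 5 vCPU remain.
Put 14 vCPU in host 3; 5 vCPU remain.
Put 11 vCPU in host 1; 2 vCPU remain.
Put 11 vCPU in host 4; 9 vCPU remain.
Put 11 vCPU in host 5; 9 vCPU remain.
Put 10 vCPU in host 6; 12 vCPU remain.
Put 10 vCPU in host 6; 2 vCPU remain.
Put 7 vCPU in host 4; 2 vCPU remain.
Put 7 vCPU in host 5; 2 vCPU remain.
Put 7 vCPU in host 7; 16 vCPU remain.
Put 7 vCPU in host 7; 9 vCPU remain.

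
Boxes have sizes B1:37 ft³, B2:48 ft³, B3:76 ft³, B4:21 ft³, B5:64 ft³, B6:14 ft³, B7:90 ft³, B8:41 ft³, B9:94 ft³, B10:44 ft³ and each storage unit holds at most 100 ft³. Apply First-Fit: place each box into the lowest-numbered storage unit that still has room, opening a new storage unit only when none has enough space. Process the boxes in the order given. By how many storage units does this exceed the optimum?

First-Fit: [37,48,14] [76,21] [64] [90] [41,44] [94] → 6 storage units.
Total size 529 ft³; any packing needs at least ⌈529/100⌉ = 6 storage units.
So 6 is already optimal.

0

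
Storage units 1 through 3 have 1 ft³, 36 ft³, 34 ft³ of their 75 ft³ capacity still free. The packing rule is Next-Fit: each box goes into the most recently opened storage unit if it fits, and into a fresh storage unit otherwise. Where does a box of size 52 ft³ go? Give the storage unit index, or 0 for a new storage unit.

Next-Fit only looks at storage unit 3, which has 34 ft³ free.
52 ft³ does not fit, so a new storage unit is opened.

0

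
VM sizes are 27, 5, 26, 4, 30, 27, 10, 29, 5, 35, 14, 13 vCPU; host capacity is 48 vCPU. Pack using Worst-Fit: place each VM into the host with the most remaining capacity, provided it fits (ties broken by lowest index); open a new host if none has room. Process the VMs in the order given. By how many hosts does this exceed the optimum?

0

Worst-Fit: [27,5] [26,4,14] [30,13] [27,10] [29,5] [35] → 6 hosts.
6 VMs exceed 24 vCPU (half the capacity), and no two of those can share a host, so at least 6 hosts are needed.
So 6 is already optimal.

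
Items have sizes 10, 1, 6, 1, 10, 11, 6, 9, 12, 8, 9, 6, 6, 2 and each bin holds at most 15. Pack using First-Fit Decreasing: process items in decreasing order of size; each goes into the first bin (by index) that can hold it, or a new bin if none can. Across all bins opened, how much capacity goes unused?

Sorted descending: 12, 11, 10, 10, 9, 9, 8, 6, 6, 6, 6, 2, 1, 1.
bin 1: place 12, 3 left
bin 2: place 11, 4 left
bin 3: place 10, 5 left
bin 4: place 10, 5 left
bin 5: place 9, 6 left
bin 6: place 9, 6 left
bin 7: place 8, 7 left
bin 5: place 6, 0 left
bin 6: place 6, 0 left
bin 7: place 6, 1 left
bin 8: place 6, 9 left
bin 1: place 2, 1 left
bin 1: place 1, 0 left
bin 2: place 1, 3 left
8 bins × 15 = 120; used 97; unused 23.

23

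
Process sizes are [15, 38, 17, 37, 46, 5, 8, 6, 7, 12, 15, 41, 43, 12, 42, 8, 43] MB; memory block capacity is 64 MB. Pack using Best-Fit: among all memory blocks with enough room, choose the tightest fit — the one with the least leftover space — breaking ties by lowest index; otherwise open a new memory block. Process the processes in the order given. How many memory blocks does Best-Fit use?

8 memory blocks

memory block 1: place 15 MB, 49 MB left
memory block 1: place 38 MB, 11 MB left
memory block 2: place 17 MB, 47 MB left
memory block 2: place 37 MB, 10 MB left
memory block 3: place 46 MB, 18 MB left
memory block 2: place 5 MB, 5 MB left
memory block 1: place 8 MB, 3 MB left
memory block 3: place 6 MB, 12 MB left
memory block 3: place 7 MB, 5 MB left
memory block 4: place 12 MB, 52 MB left
memory block 4: place 15 MB, 37 MB left
memory block 5: place 41 MB, 23 MB left
memory block 6: place 43 MB, 21 MB left
memory block 6: place 12 MB, 9 MB left
memory block 7: place 42 MB, 22 MB left
memory block 6: place 8 MB, 1 MB left
memory block 8: place 43 MB, 21 MB left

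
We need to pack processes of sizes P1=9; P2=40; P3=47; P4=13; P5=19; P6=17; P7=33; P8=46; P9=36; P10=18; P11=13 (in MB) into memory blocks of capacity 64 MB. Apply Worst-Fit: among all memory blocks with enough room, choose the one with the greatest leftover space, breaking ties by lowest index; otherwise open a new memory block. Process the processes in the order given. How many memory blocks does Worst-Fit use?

6 memory blocks

P1 (9 MB) → memory block 1 (remaining 55 MB)
P2 (40 MB) → memory block 1 (remaining 15 MB)
P3 (47 MB) → memory block 2 (remaining 17 MB)
P4 (13 MB) → memory block 2 (remaining 4 MB)
P5 (19 MB) → memory block 3 (remaining 45 MB)
P6 (17 MB) → memory block 3 (remaining 28 MB)
P7 (33 MB) → memory block 4 (remaining 31 MB)
P8 (46 MB) → memory block 5 (remaining 18 MB)
P9 (36 MB) → memory block 6 (remaining 28 MB)
P10 (18 MB) → memory block 4 (remaining 13 MB)
P11 (13 MB) → memory block 3 (remaining 15 MB)
Final memory blocks: [9,40] [47,13] [19,17,13] [33,18] [46] [36].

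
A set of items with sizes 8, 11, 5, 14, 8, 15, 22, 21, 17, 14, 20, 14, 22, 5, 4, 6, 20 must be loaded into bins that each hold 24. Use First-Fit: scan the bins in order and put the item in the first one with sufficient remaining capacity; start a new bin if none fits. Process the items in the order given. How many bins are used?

bin 1: place 8, 16 left
bin 1: place 11, 5 left
bin 1: place 5, 0 left
bin 2: place 14, 10 left
bin 2: place 8, 2 left
bin 3: place 15, 9 left
bin 4: place 22, 2 left
bin 5: place 21, 3 left
bin 6: place 17, 7 left
bin 7: place 14, 10 left
bin 8: place 20, 4 left
bin 9: place 14, 10 left
bin 10: place 22, 2 left
bin 3: place 5, 4 left
bin 3: place 4, 0 left
bin 6: place 6, 1 left
bin 11: place 20, 4 left

11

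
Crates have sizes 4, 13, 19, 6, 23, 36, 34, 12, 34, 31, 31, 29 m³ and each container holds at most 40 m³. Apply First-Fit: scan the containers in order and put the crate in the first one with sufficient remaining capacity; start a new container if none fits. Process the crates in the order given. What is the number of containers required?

9

container 1: place 4 m³, 36 m³ left
container 1: place 13 m³, 23 m³ left
container 1: place 19 m³, 4 m³ left
container 2: place 6 m³, 34 m³ left
container 2: place 23 m³, 11 m³ left
container 3: place 36 m³, 4 m³ left
container 4: place 34 m³, 6 m³ left
container 5: place 12 m³, 28 m³ left
container 6: place 34 m³, 6 m³ left
container 7: place 31 m³, 9 m³ left
container 8: place 31 m³, 9 m³ left
container 9: place 29 m³, 11 m³ left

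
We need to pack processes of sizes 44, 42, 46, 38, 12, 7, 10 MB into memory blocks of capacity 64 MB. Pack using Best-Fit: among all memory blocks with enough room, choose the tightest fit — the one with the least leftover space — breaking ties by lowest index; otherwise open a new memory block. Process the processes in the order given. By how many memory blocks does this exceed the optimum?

0

Best-Fit: [44,7,10] [42] [46,12] [38] → 4 memory blocks.
Total size 199 MB; any packing needs at least ⌈199/64⌉ = 4 memory blocks.
So 4 is already optimal.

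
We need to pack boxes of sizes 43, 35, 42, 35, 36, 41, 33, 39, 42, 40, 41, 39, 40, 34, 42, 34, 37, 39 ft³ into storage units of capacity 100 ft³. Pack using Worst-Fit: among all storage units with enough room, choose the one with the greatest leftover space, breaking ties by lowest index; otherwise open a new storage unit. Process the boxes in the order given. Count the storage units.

Put 43 ft³ in storage unit 1; 57 ft³ remain.
Put 35 ft³ in storage unit 1; 22 ft³ remain.
Put 42 ft³ in storage unit 2; 58 ft³ remain.
Put 35 ft³ in storage unit 2; 23 ft³ remain.
Put 36 ft³ in storage unit 3; 64 ft³ remain.
Put 41 ft³ in storage unit 3; 23 ft³ remain.
Put 33 ft³ in storage unit 4; 67 ft³ remain.
Put 39 ft³ in storage unit 4; 28 ft³ remain.
Put 42 ft³ in storage unit 5; 58 ft³ remain.
Put 40 ft³ in storage unit 5; 18 ft³ remain.
Put 41 ft³ in storage unit 6; 59 ft³ remain.
Put 39 ft³ in storage unit 6; 20 ft³ remain.
Put 40 ft³ in storage unit 7; 60 ft³ remain.
Put 34 ft³ in storage unit 7; 26 ft³ remain.
Put 42 ft³ in storage unit 8; 58 ft³ remain.
Put 34 ft³ in storage unit 8; 24 ft³ remain.
Put 37 ft³ in storage unit 9; 63 ft³ remain.
Put 39 ft³ in storage unit 9; 24 ft³ remain.

9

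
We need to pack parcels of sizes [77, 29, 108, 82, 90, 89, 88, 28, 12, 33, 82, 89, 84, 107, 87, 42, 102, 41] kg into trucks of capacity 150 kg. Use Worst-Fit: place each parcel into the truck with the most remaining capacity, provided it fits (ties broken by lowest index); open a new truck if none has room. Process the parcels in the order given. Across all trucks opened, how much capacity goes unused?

530

77 kg → truck 1 (remaining 73 kg)
29 kg → truck 1 (remaining 44 kg)
108 kg → truck 2 (remaining 42 kg)
82 kg → truck 3 (remaining 68 kg)
90 kg → truck 4 (remaining 60 kg)
89 kg → truck 5 (remaining 61 kg)
88 kg → truck 6 (remaining 62 kg)
28 kg → truck 3 (remaining 40 kg)
12 kg → truck 6 (remaining 50 kg)
33 kg → truck 5 (remaining 28 kg)
82 kg → truck 7 (remaining 68 kg)
89 kg → truck 8 (remaining 61 kg)
84 kg → truck 9 (remaining 66 kg)
107 kg → truck 10 (remaining 43 kg)
87 kg → truck 11 (remaining 63 kg)
42 kg → truck 7 (remaining 26 kg)
102 kg → truck 12 (remaining 48 kg)
41 kg → truck 9 (remaining 25 kg)
12 trucks × 150 kg = 1800 kg; used 1270 kg; unused 530 kg.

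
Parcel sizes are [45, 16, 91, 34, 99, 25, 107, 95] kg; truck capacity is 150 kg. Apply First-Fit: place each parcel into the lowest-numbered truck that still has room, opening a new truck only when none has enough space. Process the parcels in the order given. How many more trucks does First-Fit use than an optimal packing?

1

First-Fit: [45,16,34,25] [91] [99] [107] [95] → 5 trucks.
Total size 512 kg; any packing needs at least ⌈512/150⌉ = 4 trucks.
An optimal packing achieves that bound: [107,34] [99,45] [95,25,16] [91] → 4 trucks.
Excess: 5 − 4 = 1.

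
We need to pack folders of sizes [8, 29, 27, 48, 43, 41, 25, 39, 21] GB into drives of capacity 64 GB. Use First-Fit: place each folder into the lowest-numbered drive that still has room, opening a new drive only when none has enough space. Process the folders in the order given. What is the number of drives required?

5

drive 1: place 8 GB, 56 GB left
drive 1: place 29 GB, 27 GB left
drive 1: place 27 GB, 0 GB left
drive 2: place 48 GB, 16 GB left
drive 3: place 43 GB, 21 GB left
drive 4: place 41 GB, 23 GB left
drive 5: place 25 GB, 39 GB left
drive 5: place 39 GB, 0 GB left
drive 3: place 21 GB, 0 GB left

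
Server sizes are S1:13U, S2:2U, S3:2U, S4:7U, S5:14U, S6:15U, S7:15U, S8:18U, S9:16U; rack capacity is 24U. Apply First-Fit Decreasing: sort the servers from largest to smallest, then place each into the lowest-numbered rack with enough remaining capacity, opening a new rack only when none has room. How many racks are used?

Sorted descending: 18, 16, 15, 15, 14, 13, 7, 2, 2.
18U → rack 1 (remaining 6U)
16U → rack 2 (remaining 8U)
15U → rack 3 (remaining 9U)
15U → rack 4 (remaining 9U)
14U → rack 5 (remaining 10U)
13U → rack 6 (remaining 11U)
7U → rack 2 (remaining 1U)
2U → rack 1 (remaining 4U)
2U → rack 1 (remaining 2U)

6 racks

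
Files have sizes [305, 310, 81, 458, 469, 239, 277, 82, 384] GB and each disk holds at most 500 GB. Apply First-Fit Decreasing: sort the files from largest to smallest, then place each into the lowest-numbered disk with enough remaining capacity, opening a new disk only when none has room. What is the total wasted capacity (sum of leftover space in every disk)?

895

Sorted descending: 469, 458, 384, 310, 305, 277, 239, 82, 81.
disk 1: place 469 GB, 31 GB left
disk 2: place 458 GB, 42 GB left
disk 3: place 384 GB, 116 GB left
disk 4: place 310 GB, 190 GB left
disk 5: place 305 GB, 195 GB left
disk 6: place 277 GB, 223 GB left
disk 7: place 239 GB, 261 GB left
disk 3: place 82 GB, 34 GB left
disk 4: place 81 GB, 109 GB left
7 disks × 500 GB = 3500 GB; used 2605 GB; unused 895 GB.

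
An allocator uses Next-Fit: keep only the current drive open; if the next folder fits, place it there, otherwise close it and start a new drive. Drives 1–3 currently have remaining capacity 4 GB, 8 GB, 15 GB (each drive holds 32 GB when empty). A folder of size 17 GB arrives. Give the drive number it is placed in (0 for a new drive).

0

Next-Fit only looks at drive 3, which has 15 GB free.
17 GB does not fit, so a new drive is opened.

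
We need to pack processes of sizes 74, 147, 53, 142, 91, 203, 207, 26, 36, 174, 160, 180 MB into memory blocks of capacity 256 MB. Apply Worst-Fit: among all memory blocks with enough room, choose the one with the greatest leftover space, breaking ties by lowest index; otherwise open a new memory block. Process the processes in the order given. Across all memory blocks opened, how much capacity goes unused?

555

memory block 1: place 74 MB, 182 MB left
memory block 1: place 147 MB, 35 MB left
memory block 2: place 53 MB, 203 MB left
memory block 2: place 142 MB, 61 MB left
memory block 3: place 91 MB, 165 MB left
memory block 4: place 203 MB, 53 MB left
memory block 5: place 207 MB, 49 MB left
memory block 3: place 26 MB, 139 MB left
memory block 3: place 36 MB, 103 MB left
memory block 6: place 174 MB, 82 MB left
memory block 7: place 160 MB, 96 MB left
memory block 8: place 180 MB, 76 MB left
8 memory blocks × 256 MB = 2048 MB; used 1493 MB; unused 555 MB.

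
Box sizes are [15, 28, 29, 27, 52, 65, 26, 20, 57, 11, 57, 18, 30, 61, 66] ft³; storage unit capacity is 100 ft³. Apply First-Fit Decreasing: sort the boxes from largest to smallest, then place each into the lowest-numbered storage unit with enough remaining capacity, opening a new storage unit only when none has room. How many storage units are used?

Sorted descending: 66, 65, 61, 57, 57, 52, 30, 29, 28, 27, 26, 20, 18, 15, 11.
66 ft³ → storage unit 1 (remaining 34 ft³)
65 ft³ → storage unit 2 (remaining 35 ft³)
61 ft³ → storage unit 3 (remaining 39 ft³)
57 ft³ → storage unit 4 (remaining 43 ft³)
57 ft³ → storage unit 5 (remaining 43 ft³)
52 ft³ → storage unit 6 (remaining 48 ft³)
30 ft³ → storage unit 1 (remaining 4 ft³)
29 ft³ → storage unit 2 (remaining 6 ft³)
28 ft³ → storage unit 3 (remaining 11 ft³)
27 ft³ → storage unit 4 (remaining 16 ft³)
26 ft³ → storage unit 5 (remaining 17 ft³)
20 ft³ → storage unit 6 (remaining 28 ft³)
18 ft³ → storage unit 6 (remaining 10 ft³)
15 ft³ → storage unit 4 (remaining 1 ft³)
11 ft³ → storage unit 3 (remaining 0 ft³)
Final storage units: [66,30] [65,29] [61,28,11] [57,27,15] [57,26] [52,20,18].

6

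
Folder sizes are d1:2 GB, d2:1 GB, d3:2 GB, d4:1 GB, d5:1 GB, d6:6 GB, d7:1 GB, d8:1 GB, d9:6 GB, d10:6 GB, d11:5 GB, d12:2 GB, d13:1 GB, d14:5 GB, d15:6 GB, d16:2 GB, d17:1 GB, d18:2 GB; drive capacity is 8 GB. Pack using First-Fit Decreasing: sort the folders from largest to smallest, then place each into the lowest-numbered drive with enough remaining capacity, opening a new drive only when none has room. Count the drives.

7 drives

Sorted descending: 6, 6, 6, 6, 5, 5, 2, 2, 2, 2, 2, 1, 1, 1, 1, 1, 1, 1.
6 GB → drive 1 (remaining 2 GB)
6 GB → drive 2 (remaining 2 GB)
6 GB → drive 3 (remaining 2 GB)
6 GB → drive 4 (remaining 2 GB)
5 GB → drive 5 (remaining 3 GB)
5 GB → drive 6 (remaining 3 GB)
2 GB → drive 1 (remaining 0 GB)
2 GB → drive 2 (remaining 0 GB)
2 GB → drive 3 (remaining 0 GB)
2 GB → drive 4 (remaining 0 GB)
2 GB → drive 5 (remaining 1 GB)
1 GB → drive 5 (remaining 0 GB)
1 GB → drive 6 (remaining 2 GB)
1 GB → drive 6 (remaining 1 GB)
1 GB → drive 6 (remaining 0 GB)
1 GB → drive 7 (remaining 7 GB)
1 GB → drive 7 (remaining 6 GB)
1 GB → drive 7 (remaining 5 GB)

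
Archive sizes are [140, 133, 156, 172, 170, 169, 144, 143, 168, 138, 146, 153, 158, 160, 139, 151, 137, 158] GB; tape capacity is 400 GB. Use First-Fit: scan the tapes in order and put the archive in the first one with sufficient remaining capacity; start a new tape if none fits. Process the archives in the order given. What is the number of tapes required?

tape 1: place 140 GB, 260 GB left
tape 1: place 133 GB, 127 GB left
tape 2: place 156 GB, 244 GB left
tape 2: place 172 GB, 72 GB left
tape 3: place 170 GB, 230 GB left
tape 3: place 169 GB, 61 GB left
tape 4: place 144 GB, 256 GB left
tape 4: place 143 GB, 113 GB left
tape 5: place 168 GB, 232 GB left
tape 5: place 138 GB, 94 GB left
tape 6: place 146 GB, 254 GB left
tape 6: place 153 GB, 101 GB left
tape 7: place 158 GB, 242 GB left
tape 7: place 160 GB, 82 GB left
tape 8: place 139 GB, 261 GB left
tape 8: place 151 GB, 110 GB left
tape 9: place 137 GB, 263 GB left
tape 9: place 158 GB, 105 GB left

9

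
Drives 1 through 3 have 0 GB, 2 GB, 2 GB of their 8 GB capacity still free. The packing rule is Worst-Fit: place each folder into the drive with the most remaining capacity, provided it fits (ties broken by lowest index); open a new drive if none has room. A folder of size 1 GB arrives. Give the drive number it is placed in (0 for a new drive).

Drives with room: drive 2 (2 GB), drive 3 (2 GB).
Most room is drive 2 with 2 GB free.

2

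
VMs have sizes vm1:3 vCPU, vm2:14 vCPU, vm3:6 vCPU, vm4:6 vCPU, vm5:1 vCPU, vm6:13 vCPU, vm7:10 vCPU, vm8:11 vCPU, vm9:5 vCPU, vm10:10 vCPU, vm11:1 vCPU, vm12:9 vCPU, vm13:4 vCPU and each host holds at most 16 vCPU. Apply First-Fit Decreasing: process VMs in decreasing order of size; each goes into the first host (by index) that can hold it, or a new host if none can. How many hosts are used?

Sorted descending: 14, 13, 11, 10, 10, 9, 6, 6, 5, 4, 3, 1, 1.
host 1: place 14 vCPU, 2 vCPU left
host 2: place 13 vCPU, 3 vCPU left
host 3: place 11 vCPU, 5 vCPU left
host 4: place 10 vCPU, 6 vCPU left
host 5: place 10 vCPU, 6 vCPU left
host 6: place 9 vCPU, 7 vCPU left
host 4: place 6 vCPU, 0 vCPU left
host 5: place 6 vCPU, 0 vCPU left
host 3: place 5 vCPU, 0 vCPU left
host 6: place 4 vCPU, 3 vCPU left
host 2: place 3 vCPU, 0 vCPU left
host 1: place 1 vCPU, 1 vCPU left
host 1: place 1 vCPU, 0 vCPU left

6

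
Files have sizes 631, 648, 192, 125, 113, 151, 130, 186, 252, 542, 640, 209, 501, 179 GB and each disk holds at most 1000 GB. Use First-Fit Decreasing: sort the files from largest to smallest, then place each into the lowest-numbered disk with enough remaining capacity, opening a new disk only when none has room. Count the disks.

5 disks

Sorted descending: 648, 640, 631, 542, 501, 252, 209, 192, 186, 179, 151, 130, 125, 113.
disk 1: place 648 GB, 352 GB left
disk 2: place 640 GB, 360 GB left
disk 3: place 631 GB, 369 GB left
disk 4: place 542 GB, 458 GB left
disk 5: place 501 GB, 499 GB left
disk 1: place 252 GB, 100 GB left
disk 2: place 209 GB, 151 GB left
disk 3: place 192 GB, 177 GB left
disk 4: place 186 GB, 272 GB left
disk 4: place 179 GB, 93 GB left
disk 2: place 151 GB, 0 GB left
disk 3: place 130 GB, 47 GB left
disk 5: place 125 GB, 374 GB left
disk 5: place 113 GB, 261 GB left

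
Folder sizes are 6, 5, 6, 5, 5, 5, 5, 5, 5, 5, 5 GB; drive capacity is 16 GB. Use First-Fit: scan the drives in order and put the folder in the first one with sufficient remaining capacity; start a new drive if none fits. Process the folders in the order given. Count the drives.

4

6 GB → drive 1 (remaining 10 GB)
5 GB → drive 1 (remaining 5 GB)
6 GB → drive 2 (remaining 10 GB)
5 GB → drive 1 (remaining 0 GB)
5 GB → drive 2 (remaining 5 GB)
5 GB → drive 2 (remaining 0 GB)
5 GB → drive 3 (remaining 11 GB)
5 GB → drive 3 (remaining 6 GB)
5 GB → drive 3 (remaining 1 GB)
5 GB → drive 4 (remaining 11 GB)
5 GB → drive 4 (remaining 6 GB)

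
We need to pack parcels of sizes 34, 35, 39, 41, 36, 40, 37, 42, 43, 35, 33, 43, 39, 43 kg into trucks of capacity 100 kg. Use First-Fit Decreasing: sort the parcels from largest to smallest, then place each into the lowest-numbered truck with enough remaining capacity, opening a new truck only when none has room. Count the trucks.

Sorted descending: 43, 43, 43, 42, 41, 40, 39, 39, 37, 36, 35, 35, 34, 33.
truck 1: place 43 kg, 57 kg left
truck 1: place 43 kg, 14 kg left
truck 2: place 43 kg, 57 kg left
truck 2: place 42 kg, 15 kg left
truck 3: place 41 kg, 59 kg left
truck 3: place 40 kg, 19 kg left
truck 4: place 39 kg, 61 kg left
truck 4: place 39 kg, 22 kg left
truck 5: place 37 kg, 63 kg left
truck 5: place 36 kg, 27 kg left
truck 6: place 35 kg, 65 kg left
truck 6: place 35 kg, 30 kg left
truck 7: place 34 kg, 66 kg left
truck 7: place 33 kg, 33 kg left

7 trucks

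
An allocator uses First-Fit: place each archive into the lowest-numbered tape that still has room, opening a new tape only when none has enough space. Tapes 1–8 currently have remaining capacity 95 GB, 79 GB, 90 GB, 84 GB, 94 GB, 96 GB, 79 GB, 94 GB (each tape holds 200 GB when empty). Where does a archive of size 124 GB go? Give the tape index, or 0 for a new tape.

0

No tape has ≥ 124 GB free, so a new tape is opened.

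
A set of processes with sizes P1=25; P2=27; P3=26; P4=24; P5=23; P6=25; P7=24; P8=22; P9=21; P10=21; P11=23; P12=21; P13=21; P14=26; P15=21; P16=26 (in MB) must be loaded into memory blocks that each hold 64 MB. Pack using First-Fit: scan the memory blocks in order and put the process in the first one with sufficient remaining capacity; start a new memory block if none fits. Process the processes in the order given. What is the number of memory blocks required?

P1 (25 MB) → memory block 1 (remaining 39 MB)
P2 (27 MB) → memory block 1 (remaining 12 MB)
P3 (26 MB) → memory block 2 (remaining 38 MB)
P4 (24 MB) → memory block 2 (remaining 14 MB)
P5 (23 MB) → memory block 3 (remaining 41 MB)
P6 (25 MB) → memory block 3 (remaining 16 MB)
P7 (24 MB) → memory block 4 (remaining 40 MB)
P8 (22 MB) → memory block 4 (remaining 18 MB)
P9 (21 MB) → memory block 5 (remaining 43 MB)
P10 (21 MB) → memory block 5 (remaining 22 MB)
P11 (23 MB) → memory block 6 (remaining 41 MB)
P12 (21 MB) → memory block 5 (remaining 1 MB)
P13 (21 MB) → memory block 6 (remaining 20 MB)
P14 (26 MB) → memory block 7 (remaining 38 MB)
P15 (21 MB) → memory block 7 (remaining 17 MB)
P16 (26 MB) → memory block 8 (remaining 38 MB)
Final memory blocks: [25,27] [26,24] [23,25] [24,22] [21,21,21] [23,21] [26,21] [26].

8 memory blocks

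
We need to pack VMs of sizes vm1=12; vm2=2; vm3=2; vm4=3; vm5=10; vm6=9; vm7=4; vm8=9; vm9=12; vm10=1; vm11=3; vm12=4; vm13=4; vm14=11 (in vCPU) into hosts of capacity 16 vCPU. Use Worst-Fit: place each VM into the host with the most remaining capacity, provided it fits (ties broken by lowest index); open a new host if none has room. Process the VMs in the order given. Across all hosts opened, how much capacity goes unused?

10

vm1 (12 vCPU) → host 1 (remaining 4 vCPU)
vm2 (2 vCPU) → host 1 (remaining 2 vCPU)
vm3 (2 vCPU) → host 1 (remaining 0 vCPU)
vm4 (3 vCPU) → host 2 (remaining 13 vCPU)
vm5 (10 vCPU) → host 2 (remaining 3 vCPU)
vm6 (9 vCPU) → host 3 (remaining 7 vCPU)
vm7 (4 vCPU) → host 3 (remaining 3 vCPU)
vm8 (9 vCPU) → host 4 (remaining 7 vCPU)
vm9 (12 vCPU) → host 5 (remaining 4 vCPU)
vm10 (1 vCPU) → host 4 (remaining 6 vCPU)
vm11 (3 vCPU) → host 4 (remaining 3 vCPU)
vm12 (4 vCPU) → host 5 (remaining 0 vCPU)
vm13 (4 vCPU) → host 6 (remaining 12 vCPU)
vm14 (11 vCPU) → host 6 (remaining 1 vCPU)
6 hosts × 16 vCPU = 96 vCPU; used 86 vCPU; unused 10 vCPU.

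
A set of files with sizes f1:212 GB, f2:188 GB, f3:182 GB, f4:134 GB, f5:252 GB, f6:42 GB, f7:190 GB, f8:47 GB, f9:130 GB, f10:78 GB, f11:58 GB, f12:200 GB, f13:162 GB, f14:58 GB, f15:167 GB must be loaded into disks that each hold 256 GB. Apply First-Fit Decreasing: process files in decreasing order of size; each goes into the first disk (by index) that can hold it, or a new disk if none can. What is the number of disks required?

10

Sorted descending: 252, 212, 200, 190, 188, 182, 167, 162, 134, 130, 78, 58, 58, 47, 42.
Put 252 GB in disk 1; 4 GB remain.
Put 212 GB in disk 2; 44 GB remain.
Put 200 GB in disk 3; 56 GB remain.
Put 190 GB in disk 4; 66 GB remain.
Put 188 GB in disk 5; 68 GB remain.
Put 182 GB in disk 6; 74 GB remain.
Put 167 GB in disk 7; 89 GB remain.
Put 162 GB in disk 8; 94 GB remain.
Put 134 GB in disk 9; 122 GB remain.
Put 130 GB in disk 10; 126 GB remain.
Put 78 GB in disk 7; 11 GB remain.
Put 58 GB in disk 4; 8 GB remain.
Put 58 GB in disk 5; 10 GB remain.
Put 47 GB in disk 3; 9 GB remain.
Put 42 GB in disk 2; 2 GB remain.
Final disks: [252] [212,42] [200,47] [190,58] [188,58] [182] [167,78] [162] [134] [130].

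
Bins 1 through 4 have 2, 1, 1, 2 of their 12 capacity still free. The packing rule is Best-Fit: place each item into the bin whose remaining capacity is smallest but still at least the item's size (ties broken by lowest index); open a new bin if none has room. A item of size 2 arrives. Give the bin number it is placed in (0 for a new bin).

1

Bins with room: bin 1 (2), bin 4 (2).
Tightest fit is bin 1 with 2 free.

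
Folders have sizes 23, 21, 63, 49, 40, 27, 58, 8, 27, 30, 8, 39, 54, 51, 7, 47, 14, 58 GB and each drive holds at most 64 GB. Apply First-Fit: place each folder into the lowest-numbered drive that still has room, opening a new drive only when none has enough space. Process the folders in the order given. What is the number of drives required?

drive 1: place 23 GB, 41 GB left
drive 1: place 21 GB, 20 GB left
drive 2: place 63 GB, 1 GB left
drive 3: place 49 GB, 15 GB left
drive 4: place 40 GB, 24 GB left
drive 5: place 27 GB, 37 GB left
drive 6: place 58 GB, 6 GB left
drive 1: place 8 GB, 12 GB left
drive 5: place 27 GB, 10 GB left
drive 7: place 30 GB, 34 GB left
drive 1: place 8 GB, 4 GB left
drive 8: place 39 GB, 25 GB left
drive 9: place 54 GB, 10 GB left
drive 10: place 51 GB, 13 GB left
drive 3: place 7 GB, 8 GB left
drive 11: place 47 GB, 17 GB left
drive 4: place 14 GB, 10 GB left
drive 12: place 58 GB, 6 GB left

12 drives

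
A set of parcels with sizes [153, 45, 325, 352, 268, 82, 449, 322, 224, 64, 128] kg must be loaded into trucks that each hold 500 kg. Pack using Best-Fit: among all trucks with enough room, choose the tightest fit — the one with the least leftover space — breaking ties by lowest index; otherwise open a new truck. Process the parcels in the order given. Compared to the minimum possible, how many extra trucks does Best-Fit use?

Best-Fit: [153,45,268] [325,128] [352,82,64] [449] [322] [224] → 6 trucks.
Total size 2412 kg; any packing needs at least ⌈2412/500⌉ = 5 trucks.
An optimal packing achieves that bound: [449,45] [352,128] [325,153] [322,82,64] [268,224] → 5 trucks.
Excess: 6 − 5 = 1.

1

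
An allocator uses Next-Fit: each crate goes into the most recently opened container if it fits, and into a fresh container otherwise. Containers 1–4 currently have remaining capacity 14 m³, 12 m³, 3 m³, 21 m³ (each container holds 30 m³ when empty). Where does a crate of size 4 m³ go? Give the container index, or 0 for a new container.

Next-Fit only looks at container 4, which has 21 m³ free.
4 m³ fits there.

4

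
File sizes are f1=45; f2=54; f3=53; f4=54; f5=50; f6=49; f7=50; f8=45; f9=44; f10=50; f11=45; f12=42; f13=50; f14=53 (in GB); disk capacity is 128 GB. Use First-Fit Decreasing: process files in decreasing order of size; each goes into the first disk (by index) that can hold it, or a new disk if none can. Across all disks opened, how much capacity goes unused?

Sorted descending: 54, 54, 53, 53, 50, 50, 50, 50, 49, 45, 45, 45, 44, 42.
disk 1: place 54 GB, 74 GB left
disk 1: place 54 GB, 20 GB left
disk 2: place 53 GB, 75 GB left
disk 2: place 53 GB, 22 GB left
disk 3: place 50 GB, 78 GB left
disk 3: place 50 GB, 28 GB left
disk 4: place 50 GB, 78 GB left
disk 4: place 50 GB, 28 GB left
disk 5: place 49 GB, 79 GB left
disk 5: place 45 GB, 34 GB left
disk 6: place 45 GB, 83 GB left
disk 6: place 45 GB, 38 GB left
disk 7: place 44 GB, 84 GB left
disk 7: place 42 GB, 42 GB left
7 disks × 128 GB = 896 GB; used 684 GB; unused 212 GB.

212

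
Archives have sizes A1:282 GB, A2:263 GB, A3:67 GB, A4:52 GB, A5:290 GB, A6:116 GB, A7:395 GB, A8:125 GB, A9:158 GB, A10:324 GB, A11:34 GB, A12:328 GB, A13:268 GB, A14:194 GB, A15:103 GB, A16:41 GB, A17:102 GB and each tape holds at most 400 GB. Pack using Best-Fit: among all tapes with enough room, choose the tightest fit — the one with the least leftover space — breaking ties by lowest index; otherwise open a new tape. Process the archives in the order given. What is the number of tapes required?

9

tape 1: place A1 (282 GB), 118 GB left
tape 2: place A2 (263 GB), 137 GB left
tape 1: place A3 (67 GB), 51 GB left
tape 2: place A4 (52 GB), 85 GB left
tape 3: place A5 (290 GB), 110 GB left
tape 4: place A6 (116 GB), 284 GB left
tape 5: place A7 (395 GB), 5 GB left
tape 4: place A8 (125 GB), 159 GB left
tape 4: place A9 (158 GB), 1 GB left
tape 6: place A10 (324 GB), 76 GB left
tape 1: place A11 (34 GB), 17 GB left
tape 7: place A12 (328 GB), 72 GB left
tape 8: place A13 (268 GB), 132 GB left
tape 9: place A14 (194 GB), 206 GB left
tape 3: place A15 (103 GB), 7 GB left
tape 7: place A16 (41 GB), 31 GB left
tape 8: place A17 (102 GB), 30 GB left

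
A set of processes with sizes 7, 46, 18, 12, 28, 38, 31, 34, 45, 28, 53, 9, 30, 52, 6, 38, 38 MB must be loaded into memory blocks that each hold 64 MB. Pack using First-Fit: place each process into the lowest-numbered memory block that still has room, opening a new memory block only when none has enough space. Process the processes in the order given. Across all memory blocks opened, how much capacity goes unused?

7 MB → memory block 1 (remaining 57 MB)
46 MB → memory block 1 (remaining 11 MB)
18 MB → memory block 2 (remaining 46 MB)
12 MB → memory block 2 (remaining 34 MB)
28 MB → memory block 2 (remaining 6 MB)
38 MB → memory block 3 (remaining 26 MB)
31 MB → memory block 4 (remaining 33 MB)
34 MB → memory block 5 (remaining 30 MB)
45 MB → memory block 6 (remaining 19 MB)
28 MB → memory block 4 (remaining 5 MB)
53 MB → memory block 7 (remaining 11 MB)
9 MB → memory block 1 (remaining 2 MB)
30 MB → memory block 5 (remaining 0 MB)
52 MB → memory block 8 (remaining 12 MB)
6 MB → memory block 2 (remaining 0 MB)
38 MB → memory block 9 (remaining 26 MB)
38 MB → memory block 10 (remaining 26 MB)
10 memory blocks × 64 MB = 640 MB; used 513 MB; unused 127 MB.

127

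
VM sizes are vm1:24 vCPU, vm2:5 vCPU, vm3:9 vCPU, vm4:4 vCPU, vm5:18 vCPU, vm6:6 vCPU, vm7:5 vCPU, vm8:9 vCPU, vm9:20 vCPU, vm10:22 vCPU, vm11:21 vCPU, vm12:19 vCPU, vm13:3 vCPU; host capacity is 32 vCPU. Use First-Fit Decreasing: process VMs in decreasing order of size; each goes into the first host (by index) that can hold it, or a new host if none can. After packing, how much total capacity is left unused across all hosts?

Sorted descending: 24, 22, 21, 20, 19, 18, 9, 9, 6, 5, 5, 4, 3.
Put 24 vCPU in host 1; 8 vCPU remain.
Put 22 vCPU in host 2; 10 vCPU remain.
Put 21 vCPU in host 3; 11 vCPU remain.
Put 20 vCPU in host 4; 12 vCPU remain.
Put 19 vCPU in host 5; 13 vCPU remain.
Put 18 vCPU in host 6; 14 vCPU remain.
Put 9 vCPU in host 2; 1 vCPU remain.
Put 9 vCPU in host 3; 2 vCPU remain.
Put 6 vCPU in host 1; 2 vCPU remain.
Put 5 vCPU in host 4; 7 vCPU remain.
Put 5 vCPU in host 4; 2 vCPU remain.
Put 4 vCPU in host 5; 9 vCPU remain.
Put 3 vCPU in host 5; 6 vCPU remain.
6 hosts × 32 vCPU = 192 vCPU; used 165 vCPU; unused 27 vCPU.

27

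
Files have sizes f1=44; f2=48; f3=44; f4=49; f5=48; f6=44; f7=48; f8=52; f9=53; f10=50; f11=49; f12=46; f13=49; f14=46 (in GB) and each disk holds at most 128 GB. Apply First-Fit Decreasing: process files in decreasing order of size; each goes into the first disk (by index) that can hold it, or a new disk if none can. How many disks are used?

Sorted descending: 53, 52, 50, 49, 49, 49, 48, 48, 48, 46, 46, 44, 44, 44.
disk 1: place 53 GB, 75 GB left
disk 1: place 52 GB, 23 GB left
disk 2: place 50 GB, 78 GB left
disk 2: place 49 GB, 29 GB left
disk 3: place 49 GB, 79 GB left
disk 3: place 49 GB, 30 GB left
disk 4: place 48 GB, 80 GB left
disk 4: place 48 GB, 32 GB left
disk 5: place 48 GB, 80 GB left
disk 5: place 46 GB, 34 GB left
disk 6: place 46 GB, 82 GB left
disk 6: place 44 GB, 38 GB left
disk 7: place 44 GB, 84 GB left
disk 7: place 44 GB, 40 GB left
Final disks: [53,52] [50,49] [49,49] [48,48] [48,46] [46,44] [44,44].

7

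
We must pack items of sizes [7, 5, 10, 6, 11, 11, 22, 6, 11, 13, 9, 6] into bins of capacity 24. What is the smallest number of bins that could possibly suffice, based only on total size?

5

Total size = 7 + 5 + 10 + 6 + 11 + 11 + 22 + 6 + 11 + 13 + 9 + 6 = 117.
⌈117 / 24⌉ = 5.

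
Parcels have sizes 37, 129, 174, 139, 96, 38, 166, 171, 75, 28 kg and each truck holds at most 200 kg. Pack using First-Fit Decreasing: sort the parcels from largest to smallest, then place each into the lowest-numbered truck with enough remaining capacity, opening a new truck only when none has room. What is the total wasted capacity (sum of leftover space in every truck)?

147

Sorted descending: 174, 171, 166, 139, 129, 96, 75, 38, 37, 28.
174 kg → truck 1 (remaining 26 kg)
171 kg → truck 2 (remaining 29 kg)
166 kg → truck 3 (remaining 34 kg)
139 kg → truck 4 (remaining 61 kg)
129 kg → truck 5 (remaining 71 kg)
96 kg → truck 6 (remaining 104 kg)
75 kg → truck 6 (remaining 29 kg)
38 kg → truck 4 (remaining 23 kg)
37 kg → truck 5 (remaining 34 kg)
28 kg → truck 2 (remaining 1 kg)
6 trucks × 200 kg = 1200 kg; used 1053 kg; unused 147 kg.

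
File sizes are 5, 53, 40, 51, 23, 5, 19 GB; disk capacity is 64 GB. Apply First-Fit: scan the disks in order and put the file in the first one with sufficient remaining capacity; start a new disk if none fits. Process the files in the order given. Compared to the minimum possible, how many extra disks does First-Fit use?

First-Fit: [5,53,5] [40,23] [51] [19] → 4 disks.
Total size 196 GB; any packing needs at least ⌈196/64⌉ = 4 disks.
So 4 is already optimal.

0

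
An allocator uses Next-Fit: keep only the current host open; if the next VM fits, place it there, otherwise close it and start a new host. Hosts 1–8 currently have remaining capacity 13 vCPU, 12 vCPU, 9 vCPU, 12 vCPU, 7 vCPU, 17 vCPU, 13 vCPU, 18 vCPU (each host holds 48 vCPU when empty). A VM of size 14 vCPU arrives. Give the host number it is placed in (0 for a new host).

Next-Fit only looks at host 8, which has 18 vCPU free.
14 vCPU fits there.

8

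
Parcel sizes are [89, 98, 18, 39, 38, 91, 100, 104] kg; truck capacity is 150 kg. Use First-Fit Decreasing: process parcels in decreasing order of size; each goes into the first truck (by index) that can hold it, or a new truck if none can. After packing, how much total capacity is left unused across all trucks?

Sorted descending: 104, 100, 98, 91, 89, 39, 38, 18.
104 kg → truck 1 (remaining 46 kg)
100 kg → truck 2 (remaining 50 kg)
98 kg → truck 3 (remaining 52 kg)
91 kg → truck 4 (remaining 59 kg)
89 kg → truck 5 (remaining 61 kg)
39 kg → truck 1 (remaining 7 kg)
38 kg → truck 2 (remaining 12 kg)
18 kg → truck 3 (remaining 34 kg)
5 trucks × 150 kg = 750 kg; used 577 kg; unused 173 kg.

173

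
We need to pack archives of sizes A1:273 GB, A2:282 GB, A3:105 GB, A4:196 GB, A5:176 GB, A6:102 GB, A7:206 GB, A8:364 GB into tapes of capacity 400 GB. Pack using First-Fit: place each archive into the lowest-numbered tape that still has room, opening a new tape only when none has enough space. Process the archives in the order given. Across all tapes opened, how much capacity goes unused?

296

A1 (273 GB) → tape 1 (remaining 127 GB)
A2 (282 GB) → tape 2 (remaining 118 GB)
A3 (105 GB) → tape 1 (remaining 22 GB)
A4 (196 GB) → tape 3 (remaining 204 GB)
A5 (176 GB) → tape 3 (remaining 28 GB)
A6 (102 GB) → tape 2 (remaining 16 GB)
A7 (206 GB) → tape 4 (remaining 194 GB)
A8 (364 GB) → tape 5 (remaining 36 GB)
5 tapes × 400 GB = 2000 GB; used 1704 GB; unused 296 GB.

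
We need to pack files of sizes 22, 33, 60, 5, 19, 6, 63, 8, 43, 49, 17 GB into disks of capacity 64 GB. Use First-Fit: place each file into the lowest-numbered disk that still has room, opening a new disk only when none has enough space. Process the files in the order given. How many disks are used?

disk 1: place 22 GB, 42 GB left
disk 1: place 33 GB, 9 GB left
disk 2: place 60 GB, 4 GB left
disk 1: place 5 GB, 4 GB left
disk 3: place 19 GB, 45 GB left
disk 3: place 6 GB, 39 GB left
disk 4: place 63 GB, 1 GB left
disk 3: place 8 GB, 31 GB left
disk 5: place 43 GB, 21 GB left
disk 6: place 49 GB, 15 GB left
disk 3: place 17 GB, 14 GB left
Final disks: [22,33,5] [60] [19,6,8,17] [63] [43] [49].

6 disks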